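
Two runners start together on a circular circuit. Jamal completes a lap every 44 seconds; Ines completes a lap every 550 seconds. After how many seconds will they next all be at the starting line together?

1100 seconds

The first simultaneous occurrence is after LCM of the individual periods.
44 = 2^2 × 11
550 = 2 × 5^2 × 11
LCM(44, 550) = 2^2 × 5^2 × 11 = 1100.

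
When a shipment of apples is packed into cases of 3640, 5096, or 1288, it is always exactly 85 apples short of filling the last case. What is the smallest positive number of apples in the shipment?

Being 85 short of a full case of size k means N ≡ −85 (mod k), i.e. N + 85 is a multiple of each size.
3640 = 2^3 × 5 × 7 × 13
5096 = 2^3 × 7^2 × 13
1288 = 2^3 × 7 × 23
LCM(3640, 5096, 1288) = 2^3 × 5 × 7^2 × 13 × 23 = 586040.
Smallest positive N is 586040 − 85 = 585955.

585955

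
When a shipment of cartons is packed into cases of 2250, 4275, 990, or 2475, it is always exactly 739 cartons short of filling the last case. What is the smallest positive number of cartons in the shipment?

Being 739 short of a full case of size k means N ≡ −739 (mod k), i.e. N + 739 is a multiple of each size.
2250 = 2 × 3^2 × 5^3
4275 = 3^2 × 5^2 × 19
990 = 2 × 3^2 × 5 × 11
2475 = 3^2 × 5^2 × 11
LCM(2250, 4275, 990, 2475) = 2 × 3^2 × 5^3 × 11 × 19 = 470250.
Smallest positive N is 470250 − 739 = 469511.

469511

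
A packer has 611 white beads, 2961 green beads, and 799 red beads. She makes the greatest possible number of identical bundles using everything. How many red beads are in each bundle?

Number of bundles = gcd(611, 2961, 799).
611 = 13 × 47
2961 = 3^2 × 7 × 47
799 = 17 × 47
gcd(611, 2961, 799) = 47.
red beads per bundle = 799 / 47 = 17.

17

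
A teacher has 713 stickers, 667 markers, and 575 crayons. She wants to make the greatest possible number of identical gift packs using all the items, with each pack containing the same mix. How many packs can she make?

23 packs

The pack count must divide each quantity, so the greatest is gcd(713, 667, 575).
713 = 23 × 31
667 = 23 × 29
575 = 5^2 × 23
gcd(713, 667, 575) = 23.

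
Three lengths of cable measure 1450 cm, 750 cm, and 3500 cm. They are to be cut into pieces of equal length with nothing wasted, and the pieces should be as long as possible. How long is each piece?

50 cm

Each piece length must divide every original length, so the longest possible is gcd(1450, 750, 3500).
1450 = 2 × 5^2 × 29
750 = 2 × 3 × 5^3
3500 = 2^2 × 5^3 × 7
gcd(1450, 750, 3500) = 2 × 5^2 = 50.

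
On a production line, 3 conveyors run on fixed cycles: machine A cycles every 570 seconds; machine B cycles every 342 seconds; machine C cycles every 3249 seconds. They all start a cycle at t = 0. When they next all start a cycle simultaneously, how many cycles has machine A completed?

All finish a whole number of cycles simultaneously at t = LCM of the periods.
570 = 2 × 3 × 5 × 19
342 = 2 × 3^2 × 19
3249 = 3^2 × 19^2
LCM(570, 342, 3249) = 2 × 3^2 × 5 × 19^2 = 32490.
Cycles for period 570: 32490 / 570 = 57.

57 cycles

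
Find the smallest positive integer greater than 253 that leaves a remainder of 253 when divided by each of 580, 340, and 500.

246753

N − 253 must be a common multiple of 580, 340, and 500.
580 = 2^2 × 5 × 29
340 = 2^2 × 5 × 17
500 = 2^2 × 5^3
LCM(580, 340, 500) = 2^2 × 5^3 × 17 × 29 = 246500.
Smallest N > 253 is LCM + 253 = 246500 + 253 = 246753.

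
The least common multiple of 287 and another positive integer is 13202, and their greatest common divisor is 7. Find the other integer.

gcd × lcm = product of the two integers, so the other integer is (7 × 13202) / 287 = 322.

322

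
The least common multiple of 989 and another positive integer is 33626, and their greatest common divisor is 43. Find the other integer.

1462

gcd × lcm = product of the two integers, so the other integer is (43 × 33626) / 989 = 1462.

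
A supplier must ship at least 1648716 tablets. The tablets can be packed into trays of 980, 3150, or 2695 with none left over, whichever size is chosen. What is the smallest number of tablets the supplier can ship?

The number of tablets must be a common multiple of 980, 3150, and 2695, so a multiple of their LCM.
980 = 2^2 × 5 × 7^2
3150 = 2 × 3^2 × 5^2 × 7
2695 = 5 × 7^2 × 11
LCM(980, 3150, 2695) = 2^2 × 3^2 × 5^2 × 7^2 × 11 = 485100.
Smallest multiple of 485100 that is ≥ 1648716: ⌈1648716/485100⌉ × 485100 = 4 × 485100 = 1940400.

1940400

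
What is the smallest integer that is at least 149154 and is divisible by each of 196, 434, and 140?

The integer must be a common multiple of 196, 434, and 140, so a multiple of their LCM.
196 = 2^2 × 7^2
434 = 2 × 7 × 31
140 = 2^2 × 5 × 7
LCM(196, 434, 140) = 2^2 × 5 × 7^2 × 31 = 30380.
Smallest multiple of 30380 that is ≥ 149154: ⌈149154/30380⌉ × 30380 = 5 × 30380 = 151900.

151900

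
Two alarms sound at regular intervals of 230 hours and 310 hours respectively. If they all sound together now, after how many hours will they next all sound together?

They coincide at every common multiple of the periods; the first is the LCM.
230 = 2 × 5 × 23
310 = 2 × 5 × 31
LCM(230, 310) = 2 × 5 × 23 × 31 = 7130.

7130 hours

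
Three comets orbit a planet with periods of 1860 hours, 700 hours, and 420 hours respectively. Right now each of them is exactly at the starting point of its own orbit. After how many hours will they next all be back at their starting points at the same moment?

They coincide at every common multiple of the periods; the first is the LCM.
1860 = 2^2 × 3 × 5 × 31
700 = 2^2 × 5^2 × 7
420 = 2^2 × 3 × 5 × 7
LCM(1860, 700, 420) = 2^2 × 3 × 5^2 × 7 × 31 = 65100.

65100 hours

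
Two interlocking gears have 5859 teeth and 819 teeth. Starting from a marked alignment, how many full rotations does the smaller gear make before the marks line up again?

The first common completion time is the LCM of the periods.
5859 = 3^3 × 7 × 31
819 = 3^2 × 7 × 13
LCM(5859, 819) = 3^3 × 7 × 13 × 31 = 76167.
Rotations for period 819: 76167 / 819 = 93.

93 rotations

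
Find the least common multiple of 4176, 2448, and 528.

780912

4176 = 2^4 × 3^2 × 29
2448 = 2^4 × 3^2 × 17
528 = 2^4 × 3 × 11
LCM(4176, 2448, 528) = 2^4 × 3^2 × 11 × 17 × 29 = 780912.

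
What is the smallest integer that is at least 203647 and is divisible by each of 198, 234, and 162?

208494

The integer must be a common multiple of 198, 234, and 162, so a multiple of their LCM.
198 = 2 × 3^2 × 11
234 = 2 × 3^2 × 13
162 = 2 × 3^4
LCM(198, 234, 162) = 2 × 3^4 × 11 × 13 = 23166.
Smallest multiple of 23166 that is ≥ 203647: ⌈203647/23166⌉ × 23166 = 9 × 23166 = 208494.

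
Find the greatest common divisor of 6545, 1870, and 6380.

6545 = 5 × 7 × 11 × 17
1870 = 2 × 5 × 11 × 17
6380 = 2^2 × 5 × 11 × 29
gcd(6545, 1870, 6380) = 5 × 11 = 55.

55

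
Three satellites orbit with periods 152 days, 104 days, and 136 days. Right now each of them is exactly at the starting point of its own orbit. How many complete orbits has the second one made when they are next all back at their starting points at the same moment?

The first common completion time is the LCM of the periods.
152 = 2^3 × 19
104 = 2^3 × 13
136 = 2^3 × 17
LCM(152, 104, 136) = 2^3 × 13 × 17 × 19 = 33592.
Orbits for period 104: 33592 / 104 = 323.

323 orbits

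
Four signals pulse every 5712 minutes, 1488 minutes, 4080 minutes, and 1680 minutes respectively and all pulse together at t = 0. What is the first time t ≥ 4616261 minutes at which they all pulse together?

5312160 minutes

Joint pulses occur at multiples of LCM(5712, 1488, 4080, 1680).
5712 = 2^4 × 3 × 7 × 17
1488 = 2^4 × 3 × 31
4080 = 2^4 × 3 × 5 × 17
1680 = 2^4 × 3 × 5 × 7
LCM(5712, 1488, 4080, 1680) = 2^4 × 3 × 5 × 7 × 17 × 31 = 885360.
Smallest multiple of 885360 that is ≥ 4616261: ⌈4616261/885360⌉ × 885360 = 6 × 885360 = 5312160.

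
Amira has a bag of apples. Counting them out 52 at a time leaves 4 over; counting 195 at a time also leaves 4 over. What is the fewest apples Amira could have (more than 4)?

784

N − 4 must be a common multiple of 52 and 195.
52 = 2^2 × 13
195 = 3 × 5 × 13
LCM(52, 195) = 2^2 × 3 × 5 × 13 = 780.
Smallest N > 4 is LCM + 4 = 780 + 4 = 784.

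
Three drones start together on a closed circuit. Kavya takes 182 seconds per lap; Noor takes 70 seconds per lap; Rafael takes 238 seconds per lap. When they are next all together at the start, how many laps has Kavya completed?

All finish a whole number of cycles simultaneously at t = LCM of the periods.
182 = 2 × 7 × 13
70 = 2 × 5 × 7
238 = 2 × 7 × 17
LCM(182, 70, 238) = 2 × 5 × 7 × 13 × 17 = 15470.
Laps for period 182: 15470 / 182 = 85.

85 laps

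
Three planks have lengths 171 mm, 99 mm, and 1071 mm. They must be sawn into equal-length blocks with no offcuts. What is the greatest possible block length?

9 mm

The block length must divide every plank, so the greatest is gcd(171, 99, 1071).
171 = 3^2 × 19
99 = 3^2 × 11
1071 = 3^2 × 7 × 17
gcd(171, 99, 1071) = 3^2 = 9.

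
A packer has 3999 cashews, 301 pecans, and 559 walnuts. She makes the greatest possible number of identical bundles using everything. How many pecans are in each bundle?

Number of bundles = gcd(3999, 301, 559).
3999 = 3 × 31 × 43
301 = 7 × 43
559 = 13 × 43
gcd(3999, 301, 559) = 43.
pecans per bundle = 301 / 43 = 7.

7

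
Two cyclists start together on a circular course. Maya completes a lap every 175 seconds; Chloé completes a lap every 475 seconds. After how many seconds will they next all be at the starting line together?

We need the least common multiple of the intervals.
175 = 5^2 × 7
475 = 5^2 × 19
LCM(175, 475) = 5^2 × 7 × 19 = 3325.

3325 seconds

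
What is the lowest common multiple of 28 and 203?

28 = 2^2 × 7
203 = 7 × 29
LCM(28, 203) = 2^2 × 7 × 29 = 812.

812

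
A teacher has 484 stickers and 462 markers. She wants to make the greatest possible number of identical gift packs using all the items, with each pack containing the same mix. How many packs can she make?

The pack count must divide each quantity, so the greatest is gcd(484, 462).
484 = 2^2 × 11^2
462 = 2 × 3 × 7 × 11
gcd(484, 462) = 2 × 11 = 22.

22 packs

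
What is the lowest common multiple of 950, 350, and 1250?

166250

950 = 2 × 5^2 × 19
350 = 2 × 5^2 × 7
1250 = 2 × 5^4
LCM(950, 350, 1250) = 2 × 5^4 × 7 × 19 = 166250.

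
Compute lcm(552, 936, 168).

150696

552 = 2^3 × 3 × 23
936 = 2^3 × 3^2 × 13
168 = 2^3 × 3 × 7
LCM(552, 936, 168) = 2^3 × 3^2 × 7 × 13 × 23 = 150696.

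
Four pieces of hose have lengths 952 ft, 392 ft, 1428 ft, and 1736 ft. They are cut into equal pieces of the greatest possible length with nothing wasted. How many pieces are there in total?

161

Piece length = gcd(952, 392, 1428, 1736).
952 = 2^3 × 7 × 17
392 = 2^3 × 7^2
1428 = 2^2 × 3 × 7 × 17
1736 = 2^3 × 7 × 31
gcd(952, 392, 1428, 1736) = 2^2 × 7 = 28.
Total pieces = 952/28 + 392/28 + 1428/28 + 1736/28 = 34 + 14 + 51 + 62 = 161.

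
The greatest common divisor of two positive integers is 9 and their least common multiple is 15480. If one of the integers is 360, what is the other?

For two integers, gcd × lcm = product, so the other is (9 × 15480) / 360 = 139320 / 360 = 387.

387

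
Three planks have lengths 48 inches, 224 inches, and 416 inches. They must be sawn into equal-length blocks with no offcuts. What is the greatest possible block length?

This is the greatest common divisor of 48, 224, and 416.
48 = 2^4 × 3
224 = 2^5 × 7
416 = 2^5 × 13
gcd(48, 224, 416) = 2^4 = 16.

16 inches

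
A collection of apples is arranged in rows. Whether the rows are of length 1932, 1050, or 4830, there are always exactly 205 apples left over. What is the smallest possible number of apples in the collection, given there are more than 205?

48505

N − 205 must be a common multiple of 1932, 1050, and 4830.
1932 = 2^2 × 3 × 7 × 23
1050 = 2 × 3 × 5^2 × 7
4830 = 2 × 3 × 5 × 7 × 23
LCM(1932, 1050, 4830) = 2^2 × 3 × 5^2 × 7 × 23 = 48300.
Smallest N > 205 is LCM + 205 = 48300 + 205 = 48505.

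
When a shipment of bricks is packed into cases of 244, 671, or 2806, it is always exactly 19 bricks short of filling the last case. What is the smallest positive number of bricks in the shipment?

Being 19 short of a full case of size k means N ≡ −19 (mod k), i.e. N + 19 is a multiple of each size.
244 = 2^2 × 61
671 = 11 × 61
2806 = 2 × 23 × 61
LCM(244, 671, 2806) = 2^2 × 11 × 23 × 61 = 61732.
Smallest positive N is 61732 − 19 = 61713.

61713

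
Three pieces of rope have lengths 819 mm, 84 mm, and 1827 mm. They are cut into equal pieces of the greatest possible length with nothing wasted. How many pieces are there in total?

130

Piece length = gcd(819, 84, 1827).
819 = 3^2 × 7 × 13
84 = 2^2 × 3 × 7
1827 = 3^2 × 7 × 29
gcd(819, 84, 1827) = 3 × 7 = 21.
Total pieces = 819/21 + 84/21 + 1827/21 = 39 + 4 + 87 = 130.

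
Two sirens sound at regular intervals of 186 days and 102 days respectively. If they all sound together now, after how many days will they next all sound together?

The first simultaneous occurrence is after LCM of the individual periods.
186 = 2 × 3 × 31
102 = 2 × 3 × 17
LCM(186, 102) = 2 × 3 × 17 × 31 = 3162.

3162 days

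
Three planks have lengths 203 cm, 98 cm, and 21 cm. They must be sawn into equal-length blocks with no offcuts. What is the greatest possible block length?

7 cm

This is the greatest common divisor of 203, 98, and 21.
203 = 7 × 29
98 = 2 × 7^2
21 = 3 × 7
gcd(203, 98, 21) = 7.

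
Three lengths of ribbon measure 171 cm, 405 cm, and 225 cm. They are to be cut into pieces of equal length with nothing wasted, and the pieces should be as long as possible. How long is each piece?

9 cm

The greatest length dividing all of 171, 405, and 225 is their gcd.
171 = 3^2 × 19
405 = 3^4 × 5
225 = 3^2 × 5^2
gcd(171, 405, 225) = 3^2 = 9.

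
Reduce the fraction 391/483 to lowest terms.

17/21

391 = 17 × 23
483 = 3 × 7 × 23
gcd(391, 483) = 23.
Divide numerator and denominator by 23: 391/483 = 17/21.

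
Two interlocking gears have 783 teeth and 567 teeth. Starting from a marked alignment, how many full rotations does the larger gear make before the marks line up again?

21 rotations

They are all back at their starting positions together after one LCM of the periods.
783 = 3^3 × 29
567 = 3^4 × 7
LCM(783, 567) = 3^4 × 7 × 29 = 16443.
Rotations for period 783: 16443 / 783 = 21.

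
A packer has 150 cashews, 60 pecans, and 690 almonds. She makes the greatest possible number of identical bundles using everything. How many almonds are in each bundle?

Number of bundles = gcd(150, 60, 690).
150 = 2 × 3 × 5^2
60 = 2^2 × 3 × 5
690 = 2 × 3 × 5 × 23
gcd(150, 60, 690) = 2 × 3 × 5 = 30.
almonds per bundle = 690 / 30 = 23.

23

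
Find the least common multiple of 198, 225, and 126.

198 = 2 × 3^2 × 11
225 = 3^2 × 5^2
126 = 2 × 3^2 × 7
LCM(198, 225, 126) = 2 × 3^2 × 5^2 × 7 × 11 = 34650.

34650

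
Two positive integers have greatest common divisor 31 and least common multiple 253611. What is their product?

For any two positive integers, gcd × lcm = product = 31 × 253611 = 7861941.

7861941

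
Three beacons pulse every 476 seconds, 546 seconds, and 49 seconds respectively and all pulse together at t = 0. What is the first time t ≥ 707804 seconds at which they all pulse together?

Joint pulses occur at multiples of LCM(476, 546, 49).
476 = 2^2 × 7 × 17
546 = 2 × 3 × 7 × 13
49 = 7^2
LCM(476, 546, 49) = 2^2 × 3 × 7^2 × 13 × 17 = 129948.
Smallest multiple of 129948 that is ≥ 707804: ⌈707804/129948⌉ × 129948 = 6 × 129948 = 779688.

779688 seconds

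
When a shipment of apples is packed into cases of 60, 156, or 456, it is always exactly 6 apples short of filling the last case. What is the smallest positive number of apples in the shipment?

29634

Being 6 short of a full case of size k means N ≡ −6 (mod k), i.e. N + 6 is a multiple of each size.
60 = 2^2 × 3 × 5
156 = 2^2 × 3 × 13
456 = 2^3 × 3 × 19
LCM(60, 156, 456) = 2^3 × 3 × 5 × 13 × 19 = 29640.
Smallest positive N is 29640 − 6 = 29634.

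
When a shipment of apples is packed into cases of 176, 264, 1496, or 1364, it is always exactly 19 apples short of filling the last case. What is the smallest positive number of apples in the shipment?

278237

Being 19 short of a full case of size k means N ≡ −19 (mod k), i.e. N + 19 is a multiple of each size.
176 = 2^4 × 11
264 = 2^3 × 3 × 11
1496 = 2^3 × 11 × 17
1364 = 2^2 × 11 × 31
LCM(176, 264, 1496, 1364) = 2^4 × 3 × 11 × 17 × 31 = 278256.
Smallest positive N is 278256 − 19 = 278237.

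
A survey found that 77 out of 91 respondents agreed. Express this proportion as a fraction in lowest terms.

77 = 7 × 11
91 = 7 × 13
gcd(77, 91) = 7.
Divide numerator and denominator by 7: 77/91 = 11/13.

11/13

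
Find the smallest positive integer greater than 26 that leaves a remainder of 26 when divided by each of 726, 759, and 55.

N − 26 must be a common multiple of 726, 759, and 55.
726 = 2 × 3 × 11^2
759 = 3 × 11 × 23
55 = 5 × 11
LCM(726, 759, 55) = 2 × 3 × 5 × 11^2 × 23 = 83490.
Smallest N > 26 is LCM + 26 = 83490 + 26 = 83516.

83516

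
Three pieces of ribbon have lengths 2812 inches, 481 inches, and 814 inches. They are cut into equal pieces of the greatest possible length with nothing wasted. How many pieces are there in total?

Piece length = gcd(2812, 481, 814).
2812 = 2^2 × 19 × 37
481 = 13 × 37
814 = 2 × 11 × 37
gcd(2812, 481, 814) = 37.
Total pieces = 2812/37 + 481/37 + 814/37 = 76 + 13 + 22 = 111.

111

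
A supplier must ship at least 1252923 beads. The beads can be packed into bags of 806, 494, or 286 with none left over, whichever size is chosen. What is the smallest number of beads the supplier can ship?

1347632

The number of beads must be a common multiple of 806, 494, and 286, so a multiple of their LCM.
806 = 2 × 13 × 31
494 = 2 × 13 × 19
286 = 2 × 11 × 13
LCM(806, 494, 286) = 2 × 11 × 13 × 19 × 31 = 168454.
Smallest multiple of 168454 that is ≥ 1252923: ⌈1252923/168454⌉ × 168454 = 8 × 168454 = 1347632.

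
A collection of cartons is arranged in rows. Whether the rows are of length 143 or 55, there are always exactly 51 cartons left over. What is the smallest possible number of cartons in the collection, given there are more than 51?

766

N − 51 must be a common multiple of 143 and 55.
143 = 11 × 13
55 = 5 × 11
LCM(143, 55) = 5 × 11 × 13 = 715.
Smallest N > 51 is LCM + 51 = 715 + 51 = 766.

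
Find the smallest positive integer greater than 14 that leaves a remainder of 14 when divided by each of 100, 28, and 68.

11914

N − 14 must be a common multiple of 100, 28, and 68.
100 = 2^2 × 5^2
28 = 2^2 × 7
68 = 2^2 × 17
LCM(100, 28, 68) = 2^2 × 5^2 × 7 × 17 = 11900.
Smallest N > 14 is LCM + 14 = 11900 + 14 = 11914.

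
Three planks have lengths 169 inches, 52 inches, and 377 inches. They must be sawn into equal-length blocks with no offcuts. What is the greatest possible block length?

13 inches

This is the greatest common divisor of 169, 52, and 377.
169 = 13^2
52 = 2^2 × 13
377 = 13 × 29
gcd(169, 52, 377) = 13.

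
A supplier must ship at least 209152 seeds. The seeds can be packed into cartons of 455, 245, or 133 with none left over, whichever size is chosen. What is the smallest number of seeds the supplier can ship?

242060

The number of seeds must be a common multiple of 455, 245, and 133, so a multiple of their LCM.
455 = 5 × 7 × 13
245 = 5 × 7^2
133 = 7 × 19
LCM(455, 245, 133) = 5 × 7^2 × 13 × 19 = 60515.
Smallest multiple of 60515 that is ≥ 209152: ⌈209152/60515⌉ × 60515 = 4 × 60515 = 242060.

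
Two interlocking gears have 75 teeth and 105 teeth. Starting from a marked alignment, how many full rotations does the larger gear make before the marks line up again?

The first common completion time is the LCM of the periods.
75 = 3 × 5^2
105 = 3 × 5 × 7
LCM(75, 105) = 3 × 5^2 × 7 = 525.
Rotations for period 105: 525 / 105 = 5.

5 rotations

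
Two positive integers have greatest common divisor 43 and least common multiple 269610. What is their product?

For any two positive integers, gcd × lcm = product = 43 × 269610 = 11593230.

11593230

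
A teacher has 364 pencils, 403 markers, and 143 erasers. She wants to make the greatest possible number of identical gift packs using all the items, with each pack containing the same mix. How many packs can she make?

13 packs

The pack count must divide each quantity, so the greatest is gcd(364, 403, 143).
364 = 2^2 × 7 × 13
403 = 13 × 31
143 = 11 × 13
gcd(364, 403, 143) = 13.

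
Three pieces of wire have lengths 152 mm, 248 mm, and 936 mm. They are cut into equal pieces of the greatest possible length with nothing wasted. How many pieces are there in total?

167

Piece length = gcd(152, 248, 936).
152 = 2^3 × 19
248 = 2^3 × 31
936 = 2^3 × 3^2 × 13
gcd(152, 248, 936) = 2^3 = 8.
Total pieces = 152/8 + 248/8 + 936/8 = 19 + 31 + 117 = 167.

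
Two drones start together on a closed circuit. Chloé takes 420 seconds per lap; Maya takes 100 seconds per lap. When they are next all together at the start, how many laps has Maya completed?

They are all back at their starting positions together after one LCM of the periods.
420 = 2^2 × 3 × 5 × 7
100 = 2^2 × 5^2
LCM(420, 100) = 2^2 × 3 × 5^2 × 7 = 2100.
Laps for period 100: 2100 / 100 = 21.

21 laps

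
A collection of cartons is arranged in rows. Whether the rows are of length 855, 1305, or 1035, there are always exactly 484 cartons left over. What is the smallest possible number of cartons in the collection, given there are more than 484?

570769

N − 484 must be a common multiple of 855, 1305, and 1035.
855 = 3^2 × 5 × 19
1305 = 3^2 × 5 × 29
1035 = 3^2 × 5 × 23
LCM(855, 1305, 1035) = 3^2 × 5 × 19 × 23 × 29 = 570285.
Smallest N > 484 is LCM + 484 = 570285 + 484 = 570769.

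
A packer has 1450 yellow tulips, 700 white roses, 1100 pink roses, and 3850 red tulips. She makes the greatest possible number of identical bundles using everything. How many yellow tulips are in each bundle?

Number of bundles = gcd(1450, 700, 1100, 3850).
1450 = 2 × 5^2 × 29
700 = 2^2 × 5^2 × 7
1100 = 2^2 × 5^2 × 11
3850 = 2 × 5^2 × 7 × 11
gcd(1450, 700, 1100, 3850) = 2 × 5^2 = 50.
yellow tulips per bundle = 1450 / 50 = 29.

29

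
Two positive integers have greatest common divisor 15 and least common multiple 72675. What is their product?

For any two positive integers, gcd × lcm = product = 15 × 72675 = 1090125.

1090125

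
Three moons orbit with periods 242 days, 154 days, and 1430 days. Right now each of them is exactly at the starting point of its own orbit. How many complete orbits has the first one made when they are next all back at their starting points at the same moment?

They are all back at their starting positions together after one LCM of the periods.
242 = 2 × 11^2
154 = 2 × 7 × 11
1430 = 2 × 5 × 11 × 13
LCM(242, 154, 1430) = 2 × 5 × 7 × 11^2 × 13 = 110110.
Orbits for period 242: 110110 / 242 = 455.

455 orbits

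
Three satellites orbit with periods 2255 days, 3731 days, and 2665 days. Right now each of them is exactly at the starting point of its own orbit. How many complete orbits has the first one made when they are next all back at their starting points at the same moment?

91 orbits

The first common completion time is the LCM of the periods.
2255 = 5 × 11 × 41
3731 = 7 × 13 × 41
2665 = 5 × 13 × 41
LCM(2255, 3731, 2665) = 5 × 7 × 11 × 13 × 41 = 205205.
Orbits for period 2255: 205205 / 2255 = 91.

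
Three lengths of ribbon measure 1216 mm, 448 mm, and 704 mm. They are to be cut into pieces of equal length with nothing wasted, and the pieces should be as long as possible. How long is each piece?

Each piece length must divide every original length, so the longest possible is gcd(1216, 448, 704).
1216 = 2^6 × 19
448 = 2^6 × 7
704 = 2^6 × 11
gcd(1216, 448, 704) = 2^6 = 64.

64 mm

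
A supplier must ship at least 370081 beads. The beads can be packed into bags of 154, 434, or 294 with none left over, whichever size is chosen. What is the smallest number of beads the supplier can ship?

401016

The number of beads must be a common multiple of 154, 434, and 294, so a multiple of their LCM.
154 = 2 × 7 × 11
434 = 2 × 7 × 31
294 = 2 × 3 × 7^2
LCM(154, 434, 294) = 2 × 3 × 7^2 × 11 × 31 = 100254.
Smallest multiple of 100254 that is ≥ 370081: ⌈370081/100254⌉ × 100254 = 4 × 100254 = 401016.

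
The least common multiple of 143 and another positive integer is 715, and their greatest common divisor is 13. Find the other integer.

65

gcd × lcm = product of the two integers, so the other integer is (13 × 715) / 143 = 65.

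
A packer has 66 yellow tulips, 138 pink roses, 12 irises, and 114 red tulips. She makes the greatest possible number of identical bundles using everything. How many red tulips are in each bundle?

Number of bundles = gcd(66, 138, 12, 114).
66 = 2 × 3 × 11
138 = 2 × 3 × 23
12 = 2^2 × 3
114 = 2 × 3 × 19
gcd(66, 138, 12, 114) = 2 × 3 = 6.
red tulips per bundle = 114 / 6 = 19.

19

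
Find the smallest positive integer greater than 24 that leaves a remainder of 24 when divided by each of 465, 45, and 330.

N − 24 must be a common multiple of 465, 45, and 330.
465 = 3 × 5 × 31
45 = 3^2 × 5
330 = 2 × 3 × 5 × 11
LCM(465, 45, 330) = 2 × 3^2 × 5 × 11 × 31 = 30690.
Smallest N > 24 is LCM + 24 = 30690 + 24 = 30714.

30714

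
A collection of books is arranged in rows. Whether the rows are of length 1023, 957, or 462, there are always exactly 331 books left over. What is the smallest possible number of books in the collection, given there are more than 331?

N − 331 must be a common multiple of 1023, 957, and 462.
1023 = 3 × 11 × 31
957 = 3 × 11 × 29
462 = 2 × 3 × 7 × 11
LCM(1023, 957, 462) = 2 × 3 × 7 × 11 × 29 × 31 = 415338.
Smallest N > 331 is LCM + 331 = 415338 + 331 = 415669.

415669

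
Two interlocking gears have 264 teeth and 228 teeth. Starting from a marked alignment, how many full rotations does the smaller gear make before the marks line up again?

22 rotations

They are all back at their starting positions together after one LCM of the periods.
264 = 2^3 × 3 × 11
228 = 2^2 × 3 × 19
LCM(264, 228) = 2^3 × 3 × 11 × 19 = 5016.
Rotations for period 228: 5016 / 228 = 22.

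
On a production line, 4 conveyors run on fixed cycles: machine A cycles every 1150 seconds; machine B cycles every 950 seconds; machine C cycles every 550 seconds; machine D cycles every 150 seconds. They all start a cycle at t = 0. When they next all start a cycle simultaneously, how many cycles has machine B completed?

759 cycles

The first common completion time is the LCM of the periods.
1150 = 2 × 5^2 × 23
950 = 2 × 5^2 × 19
550 = 2 × 5^2 × 11
150 = 2 × 3 × 5^2
LCM(1150, 950, 550, 150) = 2 × 3 × 5^2 × 11 × 19 × 23 = 721050.
Cycles for period 950: 721050 / 950 = 759.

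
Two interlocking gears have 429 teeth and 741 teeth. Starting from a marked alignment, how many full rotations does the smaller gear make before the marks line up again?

19 rotations

They are all back at their starting positions together after one LCM of the periods.
429 = 3 × 11 × 13
741 = 3 × 13 × 19
LCM(429, 741) = 3 × 11 × 13 × 19 = 8151.
Rotations for period 429: 8151 / 429 = 19.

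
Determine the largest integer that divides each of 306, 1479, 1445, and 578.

17

306 = 2 × 3^2 × 17
1479 = 3 × 17 × 29
1445 = 5 × 17^2
578 = 2 × 17^2
gcd(306, 1479, 1445, 578) = 17.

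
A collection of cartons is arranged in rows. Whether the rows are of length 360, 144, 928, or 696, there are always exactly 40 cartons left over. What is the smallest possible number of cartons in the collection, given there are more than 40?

N − 40 must be a common multiple of 360, 144, 928, and 696.
360 = 2^3 × 3^2 × 5
144 = 2^4 × 3^2
928 = 2^5 × 29
696 = 2^3 × 3 × 29
LCM(360, 144, 928, 696) = 2^5 × 3^2 × 5 × 29 = 41760.
Smallest N > 40 is LCM + 40 = 41760 + 40 = 41800.

41800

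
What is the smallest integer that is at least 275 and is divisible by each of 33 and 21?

462

The integer must be a common multiple of 33 and 21, so a multiple of their LCM.
33 = 3 × 11
21 = 3 × 7
LCM(33, 21) = 3 × 7 × 11 = 231.
Smallest multiple of 231 that is ≥ 275: ⌈275/231⌉ × 231 = 2 × 231 = 462.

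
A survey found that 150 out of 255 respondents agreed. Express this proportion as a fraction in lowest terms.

10/17

150 = 2 × 3 × 5^2
255 = 3 × 5 × 17
gcd(150, 255) = 3 × 5 = 15.
Divide numerator and denominator by 15: 150/255 = 10/17.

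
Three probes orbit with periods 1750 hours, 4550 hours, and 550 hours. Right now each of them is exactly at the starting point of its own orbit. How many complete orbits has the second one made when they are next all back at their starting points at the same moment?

55 orbits

The first common completion time is the LCM of the periods.
1750 = 2 × 5^3 × 7
4550 = 2 × 5^2 × 7 × 13
550 = 2 × 5^2 × 11
LCM(1750, 4550, 550) = 2 × 5^3 × 7 × 11 × 13 = 250250.
Orbits for period 4550: 250250 / 4550 = 55.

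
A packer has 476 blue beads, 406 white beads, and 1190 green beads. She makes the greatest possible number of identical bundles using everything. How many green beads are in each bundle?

85

Number of bundles = gcd(476, 406, 1190).
476 = 2^2 × 7 × 17
406 = 2 × 7 × 29
1190 = 2 × 5 × 7 × 17
gcd(476, 406, 1190) = 2 × 7 = 14.
green beads per bundle = 1190 / 14 = 85.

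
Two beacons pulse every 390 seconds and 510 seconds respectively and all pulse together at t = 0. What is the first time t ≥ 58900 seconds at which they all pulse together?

59670 seconds

Joint pulses occur at multiples of LCM(390, 510).
390 = 2 × 3 × 5 × 13
510 = 2 × 3 × 5 × 17
LCM(390, 510) = 2 × 3 × 5 × 13 × 17 = 6630.
Smallest multiple of 6630 that is ≥ 58900: ⌈58900/6630⌉ × 6630 = 9 × 6630 = 59670.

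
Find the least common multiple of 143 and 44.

143 = 11 × 13
44 = 2^2 × 11
LCM(143, 44) = 2^2 × 11 × 13 = 572.

572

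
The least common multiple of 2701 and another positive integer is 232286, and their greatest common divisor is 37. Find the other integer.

gcd × lcm = product of the two integers, so the other integer is (37 × 232286) / 2701 = 3182.

3182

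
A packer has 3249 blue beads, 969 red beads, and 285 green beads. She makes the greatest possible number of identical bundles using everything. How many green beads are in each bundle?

Number of bundles = gcd(3249, 969, 285).
3249 = 3^2 × 19^2
969 = 3 × 17 × 19
285 = 3 × 5 × 19
gcd(3249, 969, 285) = 3 × 19 = 57.
green beads per bundle = 285 / 57 = 5.

5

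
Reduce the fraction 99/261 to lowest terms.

99 = 3^2 × 11
261 = 3^2 × 29
gcd(99, 261) = 3^2 = 9.
Divide numerator and denominator by 9: 99/261 = 11/29.

11/29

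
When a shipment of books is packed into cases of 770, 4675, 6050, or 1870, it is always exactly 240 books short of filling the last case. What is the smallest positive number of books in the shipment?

719710

Being 240 short of a full case of size k means N ≡ −240 (mod k), i.e. N + 240 is a multiple of each size.
770 = 2 × 5 × 7 × 11
4675 = 5^2 × 11 × 17
6050 = 2 × 5^2 × 11^2
1870 = 2 × 5 × 11 × 17
LCM(770, 4675, 6050, 1870) = 2 × 5^2 × 7 × 11^2 × 17 = 719950.
Smallest positive N is 719950 − 240 = 719710.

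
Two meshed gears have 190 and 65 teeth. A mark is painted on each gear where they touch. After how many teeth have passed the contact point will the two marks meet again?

2470 teeth

The first simultaneous occurrence is after LCM of the individual periods.
190 = 2 × 5 × 19
65 = 5 × 13
LCM(190, 65) = 2 × 5 × 13 × 19 = 2470.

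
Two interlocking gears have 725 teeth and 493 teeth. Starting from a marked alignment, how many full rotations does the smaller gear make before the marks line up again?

The first common completion time is the LCM of the periods.
725 = 5^2 × 29
493 = 17 × 29
LCM(725, 493) = 5^2 × 17 × 29 = 12325.
Rotations for period 493: 12325 / 493 = 25.

25 rotations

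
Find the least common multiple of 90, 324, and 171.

90 = 2 × 3^2 × 5
324 = 2^2 × 3^4
171 = 3^2 × 19
LCM(90, 324, 171) = 2^2 × 3^4 × 5 × 19 = 30780.

30780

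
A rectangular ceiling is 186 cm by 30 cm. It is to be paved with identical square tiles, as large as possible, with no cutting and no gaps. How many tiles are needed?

Tile side = gcd(186, 30).
186 = 2 × 3 × 31
30 = 2 × 3 × 5
gcd(186, 30) = 2 × 3 = 6.
Tiles: (186/6) × (30/6) = 31 × 5 = 155.

155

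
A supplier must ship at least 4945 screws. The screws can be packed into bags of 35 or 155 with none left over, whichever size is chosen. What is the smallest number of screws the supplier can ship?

The number of screws must be a common multiple of 35 and 155, so a multiple of their LCM.
35 = 5 × 7
155 = 5 × 31
LCM(35, 155) = 5 × 7 × 31 = 1085.
Smallest multiple of 1085 that is ≥ 4945: ⌈4945/1085⌉ × 1085 = 5 × 1085 = 5425.

5425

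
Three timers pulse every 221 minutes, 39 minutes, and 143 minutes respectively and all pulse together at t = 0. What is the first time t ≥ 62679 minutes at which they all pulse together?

Joint pulses occur at multiples of LCM(221, 39, 143).
221 = 13 × 17
39 = 3 × 13
143 = 11 × 13
LCM(221, 39, 143) = 3 × 11 × 13 × 17 = 7293.
Smallest multiple of 7293 that is ≥ 62679: ⌈62679/7293⌉ × 7293 = 9 × 7293 = 65637.

65637 minutes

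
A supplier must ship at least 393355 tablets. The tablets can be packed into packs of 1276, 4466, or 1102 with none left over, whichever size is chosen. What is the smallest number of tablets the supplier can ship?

The number of tablets must be a common multiple of 1276, 4466, and 1102, so a multiple of their LCM.
1276 = 2^2 × 11 × 29
4466 = 2 × 7 × 11 × 29
1102 = 2 × 19 × 29
LCM(1276, 4466, 1102) = 2^2 × 7 × 11 × 19 × 29 = 169708.
Smallest multiple of 169708 that is ≥ 393355: ⌈393355/169708⌉ × 169708 = 3 × 169708 = 509124.

509124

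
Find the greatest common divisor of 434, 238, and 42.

14

434 = 2 × 7 × 31
238 = 2 × 7 × 17
42 = 2 × 3 × 7
gcd(434, 238, 42) = 2 × 7 = 14.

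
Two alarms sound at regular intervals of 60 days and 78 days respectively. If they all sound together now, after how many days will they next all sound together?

We need the least common multiple of the intervals.
60 = 2^2 × 3 × 5
78 = 2 × 3 × 13
LCM(60, 78) = 2^2 × 3 × 5 × 13 = 780.

780 days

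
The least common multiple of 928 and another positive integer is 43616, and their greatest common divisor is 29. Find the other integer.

gcd × lcm = product of the two integers, so the other integer is (29 × 43616) / 928 = 1363.

1363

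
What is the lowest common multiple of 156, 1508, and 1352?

117624

156 = 2^2 × 3 × 13
1508 = 2^2 × 13 × 29
1352 = 2^3 × 13^2
LCM(156, 1508, 1352) = 2^3 × 3 × 13^2 × 29 = 117624.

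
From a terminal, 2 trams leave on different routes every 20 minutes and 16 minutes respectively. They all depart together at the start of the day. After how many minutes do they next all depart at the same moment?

80 minutes

We need the least common multiple of the intervals.
20 = 2^2 × 5
16 = 2^4
LCM(20, 16) = 2^4 × 5 = 80.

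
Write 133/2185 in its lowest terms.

7/115

133 = 7 × 19
2185 = 5 × 19 × 23
gcd(133, 2185) = 19.
Divide numerator and denominator by 19: 133/2185 = 7/115.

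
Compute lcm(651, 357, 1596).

841092

651 = 3 × 7 × 31
357 = 3 × 7 × 17
1596 = 2^2 × 3 × 7 × 19
LCM(651, 357, 1596) = 2^2 × 3 × 7 × 17 × 19 × 31 = 841092.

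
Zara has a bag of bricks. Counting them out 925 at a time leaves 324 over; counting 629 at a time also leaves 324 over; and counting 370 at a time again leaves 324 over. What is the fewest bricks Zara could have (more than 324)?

N − 324 must be a common multiple of 925, 629, and 370.
925 = 5^2 × 37
629 = 17 × 37
370 = 2 × 5 × 37
LCM(925, 629, 370) = 2 × 5^2 × 17 × 37 = 31450.
Smallest N > 324 is LCM + 324 = 31450 + 324 = 31774.

31774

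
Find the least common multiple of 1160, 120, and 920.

1160 = 2^3 × 5 × 29
120 = 2^3 × 3 × 5
920 = 2^3 × 5 × 23
LCM(1160, 120, 920) = 2^3 × 3 × 5 × 23 × 29 = 80040.

80040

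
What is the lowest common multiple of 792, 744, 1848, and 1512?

515592

792 = 2^3 × 3^2 × 11
744 = 2^3 × 3 × 31
1848 = 2^3 × 3 × 7 × 11
1512 = 2^3 × 3^3 × 7
LCM(792, 744, 1848, 1512) = 2^3 × 3^3 × 7 × 11 × 31 = 515592.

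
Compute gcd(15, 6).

3

15 = 3 × 5
6 = 2 × 3
gcd(15, 6) = 3.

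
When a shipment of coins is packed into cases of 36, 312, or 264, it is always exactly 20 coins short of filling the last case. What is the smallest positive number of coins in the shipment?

10276

Being 20 short of a full case of size k means N ≡ −20 (mod k), i.e. N + 20 is a multiple of each size.
36 = 2^2 × 3^2
312 = 2^3 × 3 × 13
264 = 2^3 × 3 × 11
LCM(36, 312, 264) = 2^3 × 3^2 × 11 × 13 = 10296.
Smallest positive N is 10296 − 20 = 10276.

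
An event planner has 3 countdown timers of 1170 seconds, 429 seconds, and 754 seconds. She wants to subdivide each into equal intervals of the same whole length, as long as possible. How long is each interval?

The interval must divide each timer length; the longest such is the gcd.
1170 = 2 × 3^2 × 5 × 13
429 = 3 × 11 × 13
754 = 2 × 13 × 29
gcd(1170, 429, 754) = 13.

13 seconds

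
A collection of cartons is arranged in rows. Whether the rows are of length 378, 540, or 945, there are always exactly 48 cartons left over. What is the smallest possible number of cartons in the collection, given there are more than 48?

N − 48 must be a common multiple of 378, 540, and 945.
378 = 2 × 3^3 × 7
540 = 2^2 × 3^3 × 5
945 = 3^3 × 5 × 7
LCM(378, 540, 945) = 2^2 × 3^3 × 5 × 7 = 3780.
Smallest N > 48 is LCM + 48 = 3780 + 48 = 3828.

3828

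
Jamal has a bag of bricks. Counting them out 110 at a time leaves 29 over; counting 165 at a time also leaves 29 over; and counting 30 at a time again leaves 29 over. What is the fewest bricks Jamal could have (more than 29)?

359

N − 29 must be a common multiple of 110, 165, and 30.
110 = 2 × 5 × 11
165 = 3 × 5 × 11
30 = 2 × 3 × 5
LCM(110, 165, 30) = 2 × 3 × 5 × 11 = 330.
Smallest N > 29 is LCM + 29 = 330 + 29 = 359.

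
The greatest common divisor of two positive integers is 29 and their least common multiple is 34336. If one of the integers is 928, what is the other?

For two integers, gcd × lcm = product, so the other is (29 × 34336) / 928 = 995744 / 928 = 1073.

1073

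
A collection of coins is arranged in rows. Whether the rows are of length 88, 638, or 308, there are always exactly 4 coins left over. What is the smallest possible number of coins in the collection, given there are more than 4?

17868

N − 4 must be a common multiple of 88, 638, and 308.
88 = 2^3 × 11
638 = 2 × 11 × 29
308 = 2^2 × 7 × 11
LCM(88, 638, 308) = 2^3 × 7 × 11 × 29 = 17864.
Smallest N > 4 is LCM + 4 = 17864 + 4 = 17868.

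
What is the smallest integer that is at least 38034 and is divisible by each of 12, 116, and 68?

41412

The integer must be a common multiple of 12, 116, and 68, so a multiple of their LCM.
12 = 2^2 × 3
116 = 2^2 × 29
68 = 2^2 × 17
LCM(12, 116, 68) = 2^2 × 3 × 17 × 29 = 5916.
Smallest multiple of 5916 that is ≥ 38034: ⌈38034/5916⌉ × 5916 = 7 × 5916 = 41412.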